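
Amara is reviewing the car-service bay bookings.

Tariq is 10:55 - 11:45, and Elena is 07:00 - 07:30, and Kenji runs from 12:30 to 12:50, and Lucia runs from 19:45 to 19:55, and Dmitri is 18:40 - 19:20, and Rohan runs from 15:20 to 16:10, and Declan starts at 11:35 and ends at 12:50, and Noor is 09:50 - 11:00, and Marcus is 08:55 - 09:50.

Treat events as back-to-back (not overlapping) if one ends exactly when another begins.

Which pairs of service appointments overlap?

Declan & Kenji, Declan & Tariq, Noor & Tariq

Sorted by start: Elena, Marcus, Noor, Tariq, Declan, Kenji, Rohan, Dmitri, Lucia.
Marcus starts after Elena ends — done with Elena.
Noor starts exactly when Marcus ends (back-to-back, no overlap) — done with Marcus.
Tariq starts before Noor ends → Noor and Tariq overlap.
Declan starts after Noor ends — done with Noor.
Declan starts before Tariq ends → Tariq and Declan overlap.
Kenji starts after Tariq ends — done with Tariq.
Kenji starts before Declan ends → Declan and Kenji overlap.
Rohan starts after Declan ends — done with Declan.
Rohan starts after Kenji ends — done with Kenji.
Dmitri starts after Rohan ends — done with Rohan.
Lucia starts after Dmitri ends.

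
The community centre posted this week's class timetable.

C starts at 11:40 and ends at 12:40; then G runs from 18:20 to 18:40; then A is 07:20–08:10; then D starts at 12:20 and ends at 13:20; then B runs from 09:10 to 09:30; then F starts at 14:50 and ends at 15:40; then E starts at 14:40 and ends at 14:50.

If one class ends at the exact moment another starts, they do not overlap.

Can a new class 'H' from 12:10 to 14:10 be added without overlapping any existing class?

No — it overlaps C, D

A: ends 08:10 at or before H starts 12:10 → clear.
B: ends 09:30 at or before H starts 12:10 → clear.
C: starts 11:40 before H ends 14:10, and ends 12:40 after H starts 12:10 → overlap.
D: starts 12:20 before H ends 14:10, and ends 13:20 after H starts 12:10 → overlap.
E: starts 14:40 at or after H ends 14:10 → clear.
F: starts 14:50 at or after H ends 14:10 → clear.
G: starts 18:20 at or after H ends 14:10 → clear.
H overlaps C, D.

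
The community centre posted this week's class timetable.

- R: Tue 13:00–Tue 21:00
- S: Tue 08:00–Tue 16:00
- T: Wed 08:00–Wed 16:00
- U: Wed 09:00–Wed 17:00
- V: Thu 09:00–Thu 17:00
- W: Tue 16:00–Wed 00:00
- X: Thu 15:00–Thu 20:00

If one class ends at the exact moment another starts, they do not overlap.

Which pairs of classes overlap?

R & S, R & W, T & U, V & X

Two intervals overlap when each starts before the other ends.
Sorted by start: S, R, W, T, U, V, X.
R starts before S ends → S and R overlap.
W starts exactly when S ends (back-to-back, no overlap); S is clear from here.
W starts before R ends → R and W overlap.
T starts after R ends; R is clear from here.
T starts after W ends; W is clear from here.
U starts before T ends → T and U overlap.
V starts after T ends; T is clear from here.
V starts after U ends; U is clear from here.
X starts before V ends → V and X overlap.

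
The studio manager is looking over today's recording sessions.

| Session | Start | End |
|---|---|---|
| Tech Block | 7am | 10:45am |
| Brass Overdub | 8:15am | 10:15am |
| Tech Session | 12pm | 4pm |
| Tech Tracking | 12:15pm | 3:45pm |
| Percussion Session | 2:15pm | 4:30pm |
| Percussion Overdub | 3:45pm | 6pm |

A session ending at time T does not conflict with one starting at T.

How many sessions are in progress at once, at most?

3

Walk through starts and ends in time order (an end at T is processed before a start at T):
7am start Tech Block → 1
8:15am start Brass Overdub → 2
10:15am end Brass Overdub → 1
10:45am end Tech Block → 0
12pm start Tech Session → 1
12:15pm start Tech Tracking → 2
2:15pm start Percussion Session → 3
3:45pm end Tech Tracking → 2
3:45pm start Percussion Overdub → 3
4pm end Tech Session → 2
4:30pm end Percussion Session → 1
6pm end Percussion Overdub → 0
Peak is 3, at 2:15pm (Percussion Session, Tech Session, Tech Tracking).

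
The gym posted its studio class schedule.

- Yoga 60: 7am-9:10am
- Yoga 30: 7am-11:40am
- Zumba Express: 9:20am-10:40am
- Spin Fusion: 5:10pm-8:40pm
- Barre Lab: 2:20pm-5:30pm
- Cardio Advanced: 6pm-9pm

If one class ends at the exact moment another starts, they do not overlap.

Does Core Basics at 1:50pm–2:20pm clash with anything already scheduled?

Yoga 60: ends 9:10am at or before Core Basics starts 1:50pm → clear.
Yoga 30: ends 11:40am at or before Core Basics starts 1:50pm → clear.
Zumba Express: ends 10:40am at or before Core Basics starts 1:50pm → clear.
Barre Lab: starts 2:20pm at or after Core Basics ends 2:20pm → clear.
Spin Fusion: starts 5:10pm at or after Core Basics ends 2:20pm → clear.
Cardio Advanced: starts 6pm at or after Core Basics ends 2:20pm → clear.

No — it doesn't clash with anything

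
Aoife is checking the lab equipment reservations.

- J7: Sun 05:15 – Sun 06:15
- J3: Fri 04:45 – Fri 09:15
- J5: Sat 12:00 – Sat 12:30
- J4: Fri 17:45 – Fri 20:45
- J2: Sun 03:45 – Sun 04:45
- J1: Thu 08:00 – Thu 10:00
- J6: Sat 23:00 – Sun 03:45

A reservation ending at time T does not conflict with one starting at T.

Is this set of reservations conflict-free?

Sorted by start: J1, J3, J4, J5, J6, J2, J7.
J3 starts after J1 ends; J1 is clear from here.
J4 starts after J3 ends; J3 is clear from here.
J5 starts after J4 ends; J4 is clear from here.
J6 starts after J5 ends; J5 is clear from here.
J2 starts exactly when J6 ends (back-to-back, no overlap); J6 is clear from here.
J7 starts after J2 ends.
Every pair is clear; the schedule has no overlaps.

Yes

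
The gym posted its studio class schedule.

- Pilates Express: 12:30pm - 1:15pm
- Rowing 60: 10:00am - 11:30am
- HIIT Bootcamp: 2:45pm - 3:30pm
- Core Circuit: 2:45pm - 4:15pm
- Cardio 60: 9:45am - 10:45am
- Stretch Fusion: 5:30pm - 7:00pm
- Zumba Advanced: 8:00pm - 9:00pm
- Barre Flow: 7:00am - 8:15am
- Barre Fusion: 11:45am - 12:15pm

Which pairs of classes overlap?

Two intervals overlap when each starts before the other ends.
Sorted by start: Barre Flow, Cardio 60, Rowing 60, Barre Fusion, Pilates Express, Core Circuit, HIIT Bootcamp, Stretch Fusion, Zumba Advanced.
Cardio 60 starts after Barre Flow ends, so nothing later overlaps Barre Flow either.
Rowing 60 starts before Cardio 60 ends → Cardio 60 and Rowing 60 overlap.
Barre Fusion starts after Cardio 60 ends, so nothing later overlaps Cardio 60 either.
Barre Fusion starts after Rowing 60 ends, so nothing later overlaps Rowing 60 either.
Pilates Express starts after Barre Fusion ends, so nothing later overlaps Barre Fusion either.
Core Circuit starts after Pilates Express ends, so nothing later overlaps Pilates Express either.
HIIT Bootcamp starts before Core Circuit ends → Core Circuit and HIIT Bootcamp overlap.
Stretch Fusion starts after Core Circuit ends, so nothing later overlaps Core Circuit either.
Stretch Fusion starts after HIIT Bootcamp ends, so nothing later overlaps HIIT Bootcamp either.
Zumba Advanced starts after Stretch Fusion ends.

Cardio 60 & Rowing 60, Core Circuit & HIIT Bootcamp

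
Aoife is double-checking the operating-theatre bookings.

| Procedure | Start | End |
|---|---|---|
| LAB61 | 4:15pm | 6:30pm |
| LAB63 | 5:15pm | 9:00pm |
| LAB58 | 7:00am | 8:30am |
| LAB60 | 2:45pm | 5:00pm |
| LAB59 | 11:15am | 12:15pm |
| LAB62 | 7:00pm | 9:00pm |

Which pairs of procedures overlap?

LAB60 & LAB61, LAB61 & LAB63, LAB62 & LAB63

Sorted by start: LAB58, LAB59, LAB60, LAB61, LAB63, LAB62.
LAB59 starts after LAB58 ends, so LAB58 has no further overlaps.
LAB60 starts after LAB59 ends, so LAB59 has no further overlaps.
LAB61 starts before LAB60 ends → LAB60 and LAB61 overlap.
LAB63 starts after LAB60 ends, so LAB60 has no further overlaps.
LAB63 starts before LAB61 ends → LAB61 and LAB63 overlap.
LAB62 starts after LAB61 ends.
LAB62 starts before LAB63 ends → LAB63 and LAB62 overlap.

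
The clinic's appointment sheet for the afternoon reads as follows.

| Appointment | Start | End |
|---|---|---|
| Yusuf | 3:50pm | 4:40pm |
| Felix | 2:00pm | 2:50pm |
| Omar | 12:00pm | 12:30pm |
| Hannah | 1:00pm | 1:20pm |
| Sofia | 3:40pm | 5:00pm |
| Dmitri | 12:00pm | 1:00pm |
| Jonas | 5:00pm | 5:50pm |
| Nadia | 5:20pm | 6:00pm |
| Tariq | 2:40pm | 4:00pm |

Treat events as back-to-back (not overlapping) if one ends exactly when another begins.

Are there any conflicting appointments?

Sorted by start: Omar, Dmitri, Hannah, Felix, Tariq, Sofia, Yusuf, Jonas, Nadia.
Dmitri starts before Omar ends → Omar and Dmitri overlap.
That's a conflict, so the schedule is not conflict-free.

Yes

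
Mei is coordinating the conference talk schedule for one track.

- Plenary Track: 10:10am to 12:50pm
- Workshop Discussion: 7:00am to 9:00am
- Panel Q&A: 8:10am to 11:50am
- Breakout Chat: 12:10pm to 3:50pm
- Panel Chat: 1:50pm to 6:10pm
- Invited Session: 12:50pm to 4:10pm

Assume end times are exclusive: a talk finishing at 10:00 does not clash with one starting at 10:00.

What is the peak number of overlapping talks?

3

Walk through starts and ends in time order (an end at T is processed before a start at T):
7:00am start Workshop Discussion → 1
8:10am start Panel Q&A → 2
9:00am end Workshop Discussion → 1
10:10am start Plenary Track → 2
11:50am end Panel Q&A → 1
12:10pm start Breakout Chat → 2
12:50pm end Plenary Track → 1
12:50pm start Invited Session → 2
1:50pm start Panel Chat → 3
3:50pm end Breakout Chat → 2
4:10pm end Invited Session → 1
6:10pm end Panel Chat → 0
Peak is 3, at 1:50pm (Breakout Chat, Invited Session, Panel Chat).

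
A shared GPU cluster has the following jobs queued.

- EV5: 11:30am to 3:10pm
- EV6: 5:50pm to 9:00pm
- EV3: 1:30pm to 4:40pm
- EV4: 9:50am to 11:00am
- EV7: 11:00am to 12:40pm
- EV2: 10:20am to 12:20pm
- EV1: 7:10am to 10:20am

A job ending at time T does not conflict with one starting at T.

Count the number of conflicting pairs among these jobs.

Check each pair: they overlap iff neither finishes before the other starts.
Sorted by start: EV1, EV4, EV2, EV7, EV5, EV3, EV6.
EV4 starts before EV1 ends → EV1 and EV4 overlap.
EV2 starts exactly when EV1 ends (back-to-back, no overlap) — done with EV1.
EV2 starts before EV4 ends → EV4 and EV2 overlap.
EV7 starts exactly when EV4 ends (back-to-back, no overlap) — done with EV4.
EV7 starts before EV2 ends → EV2 and EV7 overlap.
EV5 starts before EV2 ends → EV2 and EV5 overlap.
EV3 starts after EV2 ends — done with EV2.
EV5 starts before EV7 ends → EV7 and EV5 overlap.
EV3 starts after EV7 ends — done with EV7.
EV3 starts before EV5 ends → EV5 and EV3 overlap.
EV6 starts after EV5 ends.
EV6 starts after EV3 ends.
Overlapping pairs: EV1 & EV4, EV2 & EV4, EV2 & EV5, EV2 & EV7, EV3 & EV5, EV5 & EV7 — 6 in total.

6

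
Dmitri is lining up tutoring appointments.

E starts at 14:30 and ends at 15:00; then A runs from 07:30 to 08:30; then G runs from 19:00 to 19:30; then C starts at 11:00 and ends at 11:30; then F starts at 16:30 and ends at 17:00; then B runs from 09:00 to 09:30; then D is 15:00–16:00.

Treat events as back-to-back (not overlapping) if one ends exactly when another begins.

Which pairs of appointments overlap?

Sorted by start: A, B, C, E, D, F, G.
B starts after A ends, so A has no further overlaps.
C starts after B ends, so B has no further overlaps.
E starts after C ends, so C has no further overlaps.
D starts exactly when E ends (back-to-back, no overlap), so E has no further overlaps.
F starts after D ends, so D has no further overlaps.
G starts after F ends.

no conflicts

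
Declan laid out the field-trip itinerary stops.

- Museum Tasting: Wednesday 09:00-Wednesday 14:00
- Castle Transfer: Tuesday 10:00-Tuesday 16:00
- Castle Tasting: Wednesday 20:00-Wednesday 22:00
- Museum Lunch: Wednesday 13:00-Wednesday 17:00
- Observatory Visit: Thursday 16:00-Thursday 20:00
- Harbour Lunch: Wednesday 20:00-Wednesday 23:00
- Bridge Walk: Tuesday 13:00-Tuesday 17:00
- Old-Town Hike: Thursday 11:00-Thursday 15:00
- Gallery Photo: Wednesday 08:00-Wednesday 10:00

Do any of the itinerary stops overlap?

Two intervals overlap when each starts before the other ends.
Sorted by start: Castle Transfer, Bridge Walk, Gallery Photo, Museum Tasting, Museum Lunch, Castle Tasting, Harbour Lunch, Old-Town Hike, Observatory Visit.
Bridge Walk starts before Castle Transfer ends → Castle Transfer and Bridge Walk overlap.
That's a conflict, so the schedule is not conflict-free.

Yes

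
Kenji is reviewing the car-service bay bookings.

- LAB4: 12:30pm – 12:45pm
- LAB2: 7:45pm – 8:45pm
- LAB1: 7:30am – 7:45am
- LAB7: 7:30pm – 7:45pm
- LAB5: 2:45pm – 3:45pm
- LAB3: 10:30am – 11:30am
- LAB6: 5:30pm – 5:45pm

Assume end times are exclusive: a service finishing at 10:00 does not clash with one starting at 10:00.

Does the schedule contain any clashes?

No

Sorted by start: LAB1, LAB3, LAB4, LAB5, LAB6, LAB7, LAB2.
LAB3 starts after LAB1 ends; LAB1 is clear from here.
LAB4 starts after LAB3 ends; LAB3 is clear from here.
LAB5 starts after LAB4 ends; LAB4 is clear from here.
LAB6 starts after LAB5 ends; LAB5 is clear from here.
LAB7 starts after LAB6 ends; LAB6 is clear from here.
LAB2 starts exactly when LAB7 ends (back-to-back, no overlap).
Every pair is clear; the schedule has no overlaps.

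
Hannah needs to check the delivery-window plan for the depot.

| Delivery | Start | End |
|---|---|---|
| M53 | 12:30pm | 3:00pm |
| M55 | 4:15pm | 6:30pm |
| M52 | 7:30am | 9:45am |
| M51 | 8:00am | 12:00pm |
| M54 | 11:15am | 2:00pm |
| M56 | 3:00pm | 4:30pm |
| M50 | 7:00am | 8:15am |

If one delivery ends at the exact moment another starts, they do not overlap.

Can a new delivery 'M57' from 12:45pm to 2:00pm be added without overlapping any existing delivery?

No — it overlaps M53, M54

M50: ends 8:15am at or before M57 starts 12:45pm → clear.
M52: ends 9:45am at or before M57 starts 12:45pm → clear.
M51: ends 12:00pm at or before M57 starts 12:45pm → clear.
M54: starts 11:15am before M57 ends 2:00pm, and ends 2:00pm after M57 starts 12:45pm → overlap.
M53: starts 12:30pm before M57 ends 2:00pm, and ends 3:00pm after M57 starts 12:45pm → overlap.
M56: starts 3:00pm at or after M57 ends 2:00pm → clear.
M55: starts 4:15pm at or after M57 ends 2:00pm → clear.
M57 overlaps M53, M54.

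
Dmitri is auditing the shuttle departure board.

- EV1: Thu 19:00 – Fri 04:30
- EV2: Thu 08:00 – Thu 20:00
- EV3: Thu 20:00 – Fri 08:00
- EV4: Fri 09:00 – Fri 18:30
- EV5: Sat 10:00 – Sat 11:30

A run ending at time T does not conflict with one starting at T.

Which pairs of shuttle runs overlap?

Sorted by start: EV2, EV1, EV3, EV4, EV5.
EV1 starts before EV2 ends → EV2 and EV1 overlap.
EV3 starts exactly when EV2 ends (back-to-back, no overlap); EV2 is clear from here.
EV3 starts before EV1 ends → EV1 and EV3 overlap.
EV4 starts after EV1 ends; EV1 is clear from here.
EV4 starts after EV3 ends; EV3 is clear from here.
EV5 starts after EV4 ends.

EV1 & EV2, EV1 & EV3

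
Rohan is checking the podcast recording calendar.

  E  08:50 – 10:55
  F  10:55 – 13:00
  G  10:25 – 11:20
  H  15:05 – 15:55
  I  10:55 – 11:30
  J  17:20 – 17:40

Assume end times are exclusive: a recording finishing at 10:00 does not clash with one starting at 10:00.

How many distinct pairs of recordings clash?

4

Sorted by start: E, G, F, I, H, J.
G starts before E ends → E and G overlap.
F starts exactly when E ends (back-to-back, no overlap) — done with E.
F starts before G ends → G and F overlap.
I starts before G ends → G and I overlap.
H starts after G ends — done with G.
I starts before F ends → F and I overlap.
H starts after F ends — done with F.
H starts after I ends — done with I.
J starts after H ends.
Overlapping pairs: E & G, F & G, F & I, G & I — 4 in total.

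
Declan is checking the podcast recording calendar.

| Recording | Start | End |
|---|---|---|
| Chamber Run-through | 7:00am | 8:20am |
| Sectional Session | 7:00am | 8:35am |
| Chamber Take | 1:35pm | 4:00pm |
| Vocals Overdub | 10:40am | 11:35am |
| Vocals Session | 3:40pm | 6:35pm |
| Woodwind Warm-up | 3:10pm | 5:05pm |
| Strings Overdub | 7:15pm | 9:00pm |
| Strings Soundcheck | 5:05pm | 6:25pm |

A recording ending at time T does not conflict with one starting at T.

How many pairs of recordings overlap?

Sorted by start: Chamber Run-through, Sectional Session, Vocals Overdub, Chamber Take, Woodwind Warm-up, Vocals Session, Strings Soundcheck, Strings Overdub.
Sectional Session starts before Chamber Run-through ends → Chamber Run-through and Sectional Session overlap.
Vocals Overdub starts after Chamber Run-through ends, so nothing later overlaps Chamber Run-through either.
Vocals Overdub starts after Sectional Session ends, so nothing later overlaps Sectional Session either.
Chamber Take starts after Vocals Overdub ends, so nothing later overlaps Vocals Overdub either.
Woodwind Warm-up starts before Chamber Take ends → Chamber Take and Woodwind Warm-up overlap.
Vocals Session starts before Chamber Take ends → Chamber Take and Vocals Session overlap.
Strings Soundcheck starts after Chamber Take ends, so nothing later overlaps Chamber Take either.
Vocals Session starts before Woodwind Warm-up ends → Woodwind Warm-up and Vocals Session overlap.
Strings Soundcheck starts exactly when Woodwind Warm-up ends (back-to-back, no overlap), so nothing later overlaps Woodwind Warm-up either.
Strings Soundcheck starts before Vocals Session ends → Vocals Session and Strings Soundcheck overlap.
Strings Overdub starts after Vocals Session ends.
Strings Overdub starts after Strings Soundcheck ends.
Overlapping pairs: Chamber Run-through & Sectional Session, Chamber Take & Vocals Session, Chamber Take & Woodwind Warm-up, Strings Soundcheck & Vocals Session, Vocals Session & Woodwind Warm-up — 5 in total.

5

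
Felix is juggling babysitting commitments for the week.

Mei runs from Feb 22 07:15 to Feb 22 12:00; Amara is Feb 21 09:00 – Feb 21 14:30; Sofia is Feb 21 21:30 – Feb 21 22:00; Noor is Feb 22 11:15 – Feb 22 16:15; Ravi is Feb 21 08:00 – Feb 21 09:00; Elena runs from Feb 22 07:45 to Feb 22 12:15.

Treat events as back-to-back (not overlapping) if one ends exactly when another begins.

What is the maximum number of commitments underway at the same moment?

3

Sort all start/end points and keep a running count:
Feb 21 08:00 start Ravi → 1
Feb 21 09:00 end Ravi → 0
Feb 21 09:00 start Amara → 1
Feb 21 14:30 end Amara → 0
Feb 21 21:30 start Sofia → 1
Feb 21 22:00 end Sofia → 0
Feb 22 07:15 start Mei → 1
Feb 22 07:45 start Elena → 2
Feb 22 11:15 start Noor → 3
Feb 22 12:00 end Mei → 2
Feb 22 12:15 end Elena → 1
Feb 22 16:15 end Noor → 0
Peak is 3, at Feb 22 11:15 (Elena, Mei, Noor).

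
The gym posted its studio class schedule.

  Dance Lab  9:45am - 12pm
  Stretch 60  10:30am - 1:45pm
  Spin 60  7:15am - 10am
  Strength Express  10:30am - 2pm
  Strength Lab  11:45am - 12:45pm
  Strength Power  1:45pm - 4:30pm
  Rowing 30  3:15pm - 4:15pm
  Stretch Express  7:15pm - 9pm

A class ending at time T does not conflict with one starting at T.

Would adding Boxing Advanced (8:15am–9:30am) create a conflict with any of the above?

Spin 60: starts 7:15am before Boxing Advanced ends 9:30am, and ends 10am after Boxing Advanced starts 8:15am → overlap.
Dance Lab: starts 9:45am at or after Boxing Advanced ends 9:30am → clear.
Stretch 60: starts 10:30am at or after Boxing Advanced ends 9:30am → clear.
Strength Express: starts 10:30am at or after Boxing Advanced ends 9:30am → clear.
Strength Lab: starts 11:45am at or after Boxing Advanced ends 9:30am → clear.
Strength Power: starts 1:45pm at or after Boxing Advanced ends 9:30am → clear.
Rowing 30: starts 3:15pm at or after Boxing Advanced ends 9:30am → clear.
Stretch Express: starts 7:15pm at or after Boxing Advanced ends 9:30am → clear.
Boxing Advanced overlaps Spin 60.

Yes — it overlaps Spin 60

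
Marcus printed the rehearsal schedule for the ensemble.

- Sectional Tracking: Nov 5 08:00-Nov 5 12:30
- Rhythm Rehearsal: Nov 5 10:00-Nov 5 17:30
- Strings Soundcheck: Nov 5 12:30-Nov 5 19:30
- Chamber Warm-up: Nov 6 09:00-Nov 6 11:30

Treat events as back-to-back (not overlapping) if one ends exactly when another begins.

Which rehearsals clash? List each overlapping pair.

Rhythm Rehearsal & Sectional Tracking, Rhythm Rehearsal & Strings Soundcheck

Sorted by start: Sectional Tracking, Rhythm Rehearsal, Strings Soundcheck, Chamber Warm-up.
Rhythm Rehearsal starts before Sectional Tracking ends → Sectional Tracking and Rhythm Rehearsal overlap.
Strings Soundcheck starts exactly when Sectional Tracking ends (back-to-back, no overlap), so nothing later overlaps Sectional Tracking either.
Strings Soundcheck starts before Rhythm Rehearsal ends → Rhythm Rehearsal and Strings Soundcheck overlap.
Chamber Warm-up starts after Rhythm Rehearsal ends.
Chamber Warm-up starts after Strings Soundcheck ends.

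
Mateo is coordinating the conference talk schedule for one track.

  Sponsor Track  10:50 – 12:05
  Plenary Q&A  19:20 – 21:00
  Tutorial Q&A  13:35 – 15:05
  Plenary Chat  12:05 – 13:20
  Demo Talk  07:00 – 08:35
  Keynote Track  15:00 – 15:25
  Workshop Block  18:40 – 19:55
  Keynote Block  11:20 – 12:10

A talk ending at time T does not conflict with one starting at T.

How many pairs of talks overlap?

4

Sorted by start: Demo Talk, Sponsor Track, Keynote Block, Plenary Chat, Tutorial Q&A, Keynote Track, Workshop Block, Plenary Q&A.
Sponsor Track starts after Demo Talk ends, so Demo Talk has no further overlaps.
Keynote Block starts before Sponsor Track ends → Sponsor Track and Keynote Block overlap.
Plenary Chat starts exactly when Sponsor Track ends (back-to-back, no overlap), so Sponsor Track has no further overlaps.
Plenary Chat starts before Keynote Block ends → Keynote Block and Plenary Chat overlap.
Tutorial Q&A starts after Keynote Block ends, so Keynote Block has no further overlaps.
Tutorial Q&A starts after Plenary Chat ends, so Plenary Chat has no further overlaps.
Keynote Track starts before Tutorial Q&A ends → Tutorial Q&A and Keynote Track overlap.
Workshop Block starts after Tutorial Q&A ends, so Tutorial Q&A has no further overlaps.
Workshop Block starts after Keynote Track ends, so Keynote Track has no further overlaps.
Plenary Q&A starts before Workshop Block ends → Workshop Block and Plenary Q&A overlap.
Overlapping pairs: Keynote Block & Plenary Chat, Keynote Block & Sponsor Track, Keynote Track & Tutorial Q&A, Plenary Q&A & Workshop Block — 4 in total.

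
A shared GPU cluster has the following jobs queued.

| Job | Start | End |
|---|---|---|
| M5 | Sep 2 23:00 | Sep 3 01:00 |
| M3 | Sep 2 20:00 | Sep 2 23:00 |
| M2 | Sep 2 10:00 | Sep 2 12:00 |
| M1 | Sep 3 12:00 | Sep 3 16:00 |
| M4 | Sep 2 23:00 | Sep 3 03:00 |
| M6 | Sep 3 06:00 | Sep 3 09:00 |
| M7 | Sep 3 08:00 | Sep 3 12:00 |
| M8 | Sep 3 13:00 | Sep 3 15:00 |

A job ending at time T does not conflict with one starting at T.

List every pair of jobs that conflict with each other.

M1 & M8, M4 & M5, M6 & M7

Sorted by start: M2, M3, M4, M5, M6, M7, M1, M8.
M3 starts after M2 ends; M2 is clear from here.
M4 starts exactly when M3 ends (back-to-back, no overlap); M3 is clear from here.
M5 starts before M4 ends → M4 and M5 overlap.
M6 starts after M4 ends; M4 is clear from here.
M6 starts after M5 ends; M5 is clear from here.
M7 starts before M6 ends → M6 and M7 overlap.
M1 starts after M6 ends; M6 is clear from here.
M1 starts exactly when M7 ends (back-to-back, no overlap); M7 is clear from here.
M8 starts before M1 ends → M1 and M8 overlap.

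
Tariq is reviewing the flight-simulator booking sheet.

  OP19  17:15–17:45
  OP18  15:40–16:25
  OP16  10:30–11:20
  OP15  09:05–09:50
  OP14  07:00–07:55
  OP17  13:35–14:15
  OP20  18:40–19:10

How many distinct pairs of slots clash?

Two intervals overlap when each starts before the other ends.
Sorted by start: OP14, OP15, OP16, OP17, OP18, OP19, OP20.
OP15 starts after OP14 ends; OP14 is clear from here.
OP16 starts after OP15 ends; OP15 is clear from here.
OP17 starts after OP16 ends; OP16 is clear from here.
OP18 starts after OP17 ends; OP17 is clear from here.
OP19 starts after OP18 ends; OP18 is clear from here.
OP20 starts after OP19 ends.
No pair overlaps.

0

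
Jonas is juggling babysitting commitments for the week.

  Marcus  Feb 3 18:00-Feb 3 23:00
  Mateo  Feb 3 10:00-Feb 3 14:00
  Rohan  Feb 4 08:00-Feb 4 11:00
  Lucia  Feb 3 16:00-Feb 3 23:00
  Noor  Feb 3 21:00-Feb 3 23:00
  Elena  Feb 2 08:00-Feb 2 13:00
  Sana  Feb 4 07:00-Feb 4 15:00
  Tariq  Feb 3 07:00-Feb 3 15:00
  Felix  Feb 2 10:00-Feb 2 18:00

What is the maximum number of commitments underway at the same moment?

Walk through starts and ends in time order (an end at T is processed before a start at T):
Feb 2 08:00 start Elena → 1
Feb 2 10:00 start Felix → 2
Feb 2 13:00 end Elena → 1
Feb 2 18:00 end Felix → 0
Feb 3 07:00 start Tariq → 1
Feb 3 10:00 start Mateo → 2
Feb 3 14:00 end Mateo → 1
Feb 3 15:00 end Tariq → 0
Feb 3 16:00 start Lucia → 1
Feb 3 18:00 start Marcus → 2
Feb 3 21:00 start Noor → 3
Feb 3 23:00 end Lucia → 2
Feb 3 23:00 end Marcus → 1
Feb 3 23:00 end Noor → 0
Feb 4 07:00 start Sana → 1
Feb 4 08:00 start Rohan → 2
Feb 4 11:00 end Rohan → 1
Feb 4 15:00 end Sana → 0
Peak is 3, at Feb 3 21:00 (Lucia, Marcus, Noor).

3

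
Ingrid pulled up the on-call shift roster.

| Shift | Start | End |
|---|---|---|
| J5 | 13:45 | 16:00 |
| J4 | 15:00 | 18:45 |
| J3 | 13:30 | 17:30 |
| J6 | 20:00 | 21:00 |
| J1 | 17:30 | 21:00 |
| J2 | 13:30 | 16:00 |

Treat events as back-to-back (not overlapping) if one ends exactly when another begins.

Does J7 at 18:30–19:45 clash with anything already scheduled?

J2: ends 16:00 at or before J7 starts 18:30 → clear.
J3: ends 17:30 at or before J7 starts 18:30 → clear.
J5: ends 16:00 at or before J7 starts 18:30 → clear.
J4: starts 15:00 before J7 ends 19:45, and ends 18:45 after J7 starts 18:30 → overlap.
J1: starts 17:30 before J7 ends 19:45, and ends 21:00 after J7 starts 18:30 → overlap.
J6: starts 20:00 at or after J7 ends 19:45 → clear.
J7 overlaps J1, J4.

Yes — it overlaps J1, J4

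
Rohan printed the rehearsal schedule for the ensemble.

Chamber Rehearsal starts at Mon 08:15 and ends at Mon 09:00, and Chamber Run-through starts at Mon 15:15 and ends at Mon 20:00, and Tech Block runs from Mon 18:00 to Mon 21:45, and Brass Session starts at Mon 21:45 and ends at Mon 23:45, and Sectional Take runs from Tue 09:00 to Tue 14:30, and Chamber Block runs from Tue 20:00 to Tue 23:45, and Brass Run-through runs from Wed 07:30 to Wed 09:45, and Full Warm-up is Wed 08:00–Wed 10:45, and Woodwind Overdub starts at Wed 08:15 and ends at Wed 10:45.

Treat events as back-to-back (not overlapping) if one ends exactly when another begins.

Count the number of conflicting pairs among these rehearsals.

Sorted by start: Chamber Rehearsal, Chamber Run-through, Tech Block, Brass Session, Sectional Take, Chamber Block, Brass Run-through, Full Warm-up, Woodwind Overdub.
Chamber Run-through starts after Chamber Rehearsal ends — done with Chamber Rehearsal.
Tech Block starts before Chamber Run-through ends → Chamber Run-through and Tech Block overlap.
Brass Session starts after Chamber Run-through ends — done with Chamber Run-through.
Brass Session starts exactly when Tech Block ends (back-to-back, no overlap) — done with Tech Block.
Sectional Take starts after Brass Session ends — done with Brass Session.
Chamber Block starts after Sectional Take ends — done with Sectional Take.
Brass Run-through starts after Chamber Block ends — done with Chamber Block.
Full Warm-up starts before Brass Run-through ends → Brass Run-through and Full Warm-up overlap.
Woodwind Overdub starts before Brass Run-through ends → Brass Run-through and Woodwind Overdub overlap.
Woodwind Overdub starts before Full Warm-up ends → Full Warm-up and Woodwind Overdub overlap.
Overlapping pairs: Brass Run-through & Full Warm-up, Brass Run-through & Woodwind Overdub, Chamber Run-through & Tech Block, Full Warm-up & Woodwind Overdub — 4 in total.

4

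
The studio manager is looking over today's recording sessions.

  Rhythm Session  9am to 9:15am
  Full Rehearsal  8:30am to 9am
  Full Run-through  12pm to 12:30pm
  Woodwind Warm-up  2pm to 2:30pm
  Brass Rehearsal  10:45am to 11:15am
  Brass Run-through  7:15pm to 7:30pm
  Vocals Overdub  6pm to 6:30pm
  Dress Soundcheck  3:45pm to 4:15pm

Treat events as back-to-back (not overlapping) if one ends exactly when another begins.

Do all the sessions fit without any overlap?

Yes

Two intervals overlap when each starts before the other ends.
Sorted by start: Full Rehearsal, Rhythm Session, Brass Rehearsal, Full Run-through, Woodwind Warm-up, Dress Soundcheck, Vocals Overdub, Brass Run-through.
Rhythm Session starts exactly when Full Rehearsal ends (back-to-back, no overlap) — done with Full Rehearsal.
Brass Rehearsal starts after Rhythm Session ends — done with Rhythm Session.
Full Run-through starts after Brass Rehearsal ends — done with Brass Rehearsal.
Woodwind Warm-up starts after Full Run-through ends — done with Full Run-through.
Dress Soundcheck starts after Woodwind Warm-up ends — done with Woodwind Warm-up.
Vocals Overdub starts after Dress Soundcheck ends — done with Dress Soundcheck.
Brass Run-through starts after Vocals Overdub ends.
Every pair is clear; the schedule has no overlaps.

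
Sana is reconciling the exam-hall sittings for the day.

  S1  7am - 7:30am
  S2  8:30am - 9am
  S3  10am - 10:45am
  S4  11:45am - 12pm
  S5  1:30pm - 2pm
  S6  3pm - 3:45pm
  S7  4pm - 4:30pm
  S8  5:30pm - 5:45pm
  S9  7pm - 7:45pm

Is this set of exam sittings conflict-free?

Sorted by start: S1, S2, S3, S4, S5, S6, S7, S8, S9.
S2 starts after S1 ends — done with S1.
S3 starts after S2 ends — done with S2.
S4 starts after S3 ends — done with S3.
S5 starts after S4 ends — done with S4.
S6 starts after S5 ends — done with S5.
S7 starts after S6 ends — done with S6.
S8 starts after S7 ends — done with S7.
S9 starts after S8 ends.
Every pair is clear; the schedule has no overlaps.

Yes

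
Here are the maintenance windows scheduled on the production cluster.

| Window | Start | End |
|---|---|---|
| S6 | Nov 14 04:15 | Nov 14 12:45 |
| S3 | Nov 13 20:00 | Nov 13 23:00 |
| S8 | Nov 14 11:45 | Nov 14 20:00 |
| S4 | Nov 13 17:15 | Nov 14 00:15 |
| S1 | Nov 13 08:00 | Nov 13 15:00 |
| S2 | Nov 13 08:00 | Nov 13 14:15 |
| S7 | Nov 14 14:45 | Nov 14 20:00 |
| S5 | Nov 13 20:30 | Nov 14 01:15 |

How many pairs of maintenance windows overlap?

6

Sorted by start: S1, S2, S4, S3, S5, S6, S8, S7.
S2 starts before S1 ends → S1 and S2 overlap.
S4 starts after S1 ends; S1 is clear from here.
S4 starts after S2 ends; S2 is clear from here.
S3 starts before S4 ends → S4 and S3 overlap.
S5 starts before S4 ends → S4 and S5 overlap.
S6 starts after S4 ends; S4 is clear from here.
S5 starts before S3 ends → S3 and S5 overlap.
S6 starts after S3 ends; S3 is clear from here.
S6 starts after S5 ends; S5 is clear from here.
S8 starts before S6 ends → S6 and S8 overlap.
S7 starts after S6 ends.
S7 starts before S8 ends → S8 and S7 overlap.
Overlapping pairs: S1 & S2, S3 & S4, S3 & S5, S4 & S5, S6 & S8, S7 & S8 — 6 in total.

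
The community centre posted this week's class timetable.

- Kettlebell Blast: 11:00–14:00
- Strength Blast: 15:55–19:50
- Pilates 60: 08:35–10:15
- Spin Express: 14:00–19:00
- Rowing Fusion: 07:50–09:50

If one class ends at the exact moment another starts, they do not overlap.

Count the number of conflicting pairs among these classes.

2

Sorted by start: Rowing Fusion, Pilates 60, Kettlebell Blast, Spin Express, Strength Blast.
Pilates 60 starts before Rowing Fusion ends → Rowing Fusion and Pilates 60 overlap.
Kettlebell Blast starts after Rowing Fusion ends — done with Rowing Fusion.
Kettlebell Blast starts after Pilates 60 ends — done with Pilates 60.
Spin Express starts exactly when Kettlebell Blast ends (back-to-back, no overlap) — done with Kettlebell Blast.
Strength Blast starts before Spin Express ends → Spin Express and Strength Blast overlap.
Overlapping pairs: Pilates 60 & Rowing Fusion, Spin Express & Strength Blast — 2 in total.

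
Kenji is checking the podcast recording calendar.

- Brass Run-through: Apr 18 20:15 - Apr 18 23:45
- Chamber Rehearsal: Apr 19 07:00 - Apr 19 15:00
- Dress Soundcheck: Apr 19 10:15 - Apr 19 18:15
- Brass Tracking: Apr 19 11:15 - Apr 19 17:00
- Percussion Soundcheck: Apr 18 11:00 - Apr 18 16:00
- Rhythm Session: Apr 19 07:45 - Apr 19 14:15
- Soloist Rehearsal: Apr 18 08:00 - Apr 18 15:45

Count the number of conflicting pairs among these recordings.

7

Check each pair: they overlap iff neither finishes before the other starts.
Sorted by start: Soloist Rehearsal, Percussion Soundcheck, Brass Run-through, Chamber Rehearsal, Rhythm Session, Dress Soundcheck, Brass Tracking.
Percussion Soundcheck starts before Soloist Rehearsal ends → Soloist Rehearsal and Percussion Soundcheck overlap.
Brass Run-through starts after Soloist Rehearsal ends; Soloist Rehearsal is clear from here.
Brass Run-through starts after Percussion Soundcheck ends; Percussion Soundcheck is clear from here.
Chamber Rehearsal starts after Brass Run-through ends; Brass Run-through is clear from here.
Rhythm Session starts before Chamber Rehearsal ends → Chamber Rehearsal and Rhythm Session overlap.
Dress Soundcheck starts before Chamber Rehearsal ends → Chamber Rehearsal and Dress Soundcheck overlap.
Brass Tracking starts before Chamber Rehearsal ends → Chamber Rehearsal and Brass Tracking overlap.
Dress Soundcheck starts before Rhythm Session ends → Rhythm Session and Dress Soundcheck overlap.
Brass Tracking starts before Rhythm Session ends → Rhythm Session and Brass Tracking overlap.
Brass Tracking starts before Dress Soundcheck ends → Dress Soundcheck and Brass Tracking overlap.
Overlapping pairs: Brass Tracking & Chamber Rehearsal, Brass Tracking & Dress Soundcheck, Brass Tracking & Rhythm Session, Chamber Rehearsal & Dress Soundcheck, Chamber Rehearsal & Rhythm Session, Dress Soundcheck & Rhythm Session, Percussion Soundcheck & Soloist Rehearsal — 7 in total.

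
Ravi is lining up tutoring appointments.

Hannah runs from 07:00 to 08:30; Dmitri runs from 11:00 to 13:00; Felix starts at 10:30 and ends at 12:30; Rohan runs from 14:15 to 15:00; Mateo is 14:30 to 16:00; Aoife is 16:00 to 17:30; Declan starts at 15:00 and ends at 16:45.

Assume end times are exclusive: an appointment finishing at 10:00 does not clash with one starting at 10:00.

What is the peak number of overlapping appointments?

2

Walk through starts and ends in time order (an end at T is processed before a start at T):
07:00 start Hannah → 1
08:30 end Hannah → 0
10:30 start Felix → 1
11:00 start Dmitri → 2
12:30 end Felix → 1
13:00 end Dmitri → 0
14:15 start Rohan → 1
14:30 start Mateo → 2
15:00 end Rohan → 1
15:00 start Declan → 2
16:00 end Mateo → 1
16:00 start Aoife → 2
16:45 end Declan → 1
17:30 end Aoife → 0
Peak is 2, at 11:00 (Dmitri, Felix).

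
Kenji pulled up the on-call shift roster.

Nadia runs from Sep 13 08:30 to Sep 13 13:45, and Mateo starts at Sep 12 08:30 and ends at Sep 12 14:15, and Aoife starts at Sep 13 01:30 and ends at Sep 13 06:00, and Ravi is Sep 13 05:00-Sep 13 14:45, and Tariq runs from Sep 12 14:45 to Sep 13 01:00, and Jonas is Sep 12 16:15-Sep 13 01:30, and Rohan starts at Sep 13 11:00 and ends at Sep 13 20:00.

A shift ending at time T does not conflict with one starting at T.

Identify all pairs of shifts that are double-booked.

Sorted by start: Mateo, Tariq, Jonas, Aoife, Ravi, Nadia, Rohan.
Tariq starts after Mateo ends; Mateo is clear from here.
Jonas starts before Tariq ends → Tariq and Jonas overlap.
Aoife starts after Tariq ends; Tariq is clear from here.
Aoife starts exactly when Jonas ends (back-to-back, no overlap); Jonas is clear from here.
Ravi starts before Aoife ends → Aoife and Ravi overlap.
Nadia starts after Aoife ends; Aoife is clear from here.
Nadia starts before Ravi ends → Ravi and Nadia overlap.
Rohan starts before Ravi ends → Ravi and Rohan overlap.
Rohan starts before Nadia ends → Nadia and Rohan overlap.

Aoife & Ravi, Jonas & Tariq, Nadia & Ravi, Nadia & Rohan, Ravi & Rohan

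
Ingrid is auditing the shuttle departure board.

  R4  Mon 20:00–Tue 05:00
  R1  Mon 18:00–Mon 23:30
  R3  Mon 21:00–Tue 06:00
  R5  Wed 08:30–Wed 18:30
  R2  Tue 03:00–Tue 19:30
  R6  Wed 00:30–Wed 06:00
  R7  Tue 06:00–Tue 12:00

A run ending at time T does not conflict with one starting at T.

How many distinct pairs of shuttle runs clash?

Sorted by start: R1, R4, R3, R2, R7, R6, R5.
R4 starts before R1 ends → R1 and R4 overlap.
R3 starts before R1 ends → R1 and R3 overlap.
R2 starts after R1 ends — done with R1.
R3 starts before R4 ends → R4 and R3 overlap.
R2 starts before R4 ends → R4 and R2 overlap.
R7 starts after R4 ends — done with R4.
R2 starts before R3 ends → R3 and R2 overlap.
R7 starts exactly when R3 ends (back-to-back, no overlap) — done with R3.
R7 starts before R2 ends → R2 and R7 overlap.
R6 starts after R2 ends — done with R2.
R6 starts after R7 ends — done with R7.
R5 starts after R6 ends.
Overlapping pairs: R1 & R3, R1 & R4, R2 & R3, R2 & R4, R2 & R7, R3 & R4 — 6 in total.

6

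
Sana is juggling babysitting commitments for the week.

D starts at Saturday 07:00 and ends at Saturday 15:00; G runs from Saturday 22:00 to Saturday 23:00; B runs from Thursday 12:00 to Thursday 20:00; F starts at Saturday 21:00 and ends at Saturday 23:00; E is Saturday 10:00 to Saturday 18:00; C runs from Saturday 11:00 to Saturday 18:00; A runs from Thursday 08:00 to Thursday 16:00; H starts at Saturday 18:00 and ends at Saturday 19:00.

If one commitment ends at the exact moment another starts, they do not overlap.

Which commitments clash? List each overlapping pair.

Sorted by start: A, B, D, E, C, H, F, G.
B starts before A ends → A and B overlap.
D starts after A ends; A is clear from here.
D starts after B ends; B is clear from here.
E starts before D ends → D and E overlap.
C starts before D ends → D and C overlap.
H starts after D ends; D is clear from here.
C starts before E ends → E and C overlap.
H starts exactly when E ends (back-to-back, no overlap); E is clear from here.
H starts exactly when C ends (back-to-back, no overlap); C is clear from here.
F starts after H ends; H is clear from here.
G starts before F ends → F and G overlap.

A & B, C & D, C & E, D & E, F & G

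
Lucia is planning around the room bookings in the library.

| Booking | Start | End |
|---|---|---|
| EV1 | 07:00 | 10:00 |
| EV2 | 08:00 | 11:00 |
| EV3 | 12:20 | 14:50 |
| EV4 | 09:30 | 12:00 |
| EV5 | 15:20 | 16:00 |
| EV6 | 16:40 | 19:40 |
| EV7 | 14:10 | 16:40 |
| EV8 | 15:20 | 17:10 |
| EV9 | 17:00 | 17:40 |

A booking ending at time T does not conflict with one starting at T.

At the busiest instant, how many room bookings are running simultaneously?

Sort all start/end points and keep a running count:
07:00 start EV1 → 1
08:00 start EV2 → 2
09:30 start EV4 → 3
10:00 end EV1 → 2
11:00 end EV2 → 1
12:00 end EV4 → 0
12:20 start EV3 → 1
14:10 start EV7 → 2
14:50 end EV3 → 1
15:20 start EV5 → 2
15:20 start EV8 → 3
16:00 end EV5 → 2
16:40 end EV7 → 1
16:40 start EV6 → 2
17:00 start EV9 → 3
17:10 end EV8 → 2
17:40 end EV9 → 1
19:40 end EV6 → 0
Peak is 3, at 09:30 (EV1, EV2, EV4).

3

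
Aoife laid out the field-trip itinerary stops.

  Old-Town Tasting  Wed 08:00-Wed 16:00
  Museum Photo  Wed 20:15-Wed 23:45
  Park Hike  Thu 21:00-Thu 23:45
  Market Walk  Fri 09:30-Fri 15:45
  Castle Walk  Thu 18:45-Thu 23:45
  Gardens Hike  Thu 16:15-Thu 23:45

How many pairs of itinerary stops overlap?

Sorted by start: Old-Town Tasting, Museum Photo, Gardens Hike, Castle Walk, Park Hike, Market Walk.
Museum Photo starts after Old-Town Tasting ends, so nothing later overlaps Old-Town Tasting either.
Gardens Hike starts after Museum Photo ends, so nothing later overlaps Museum Photo either.
Castle Walk starts before Gardens Hike ends → Gardens Hike and Castle Walk overlap.
Park Hike starts before Gardens Hike ends → Gardens Hike and Park Hike overlap.
Market Walk starts after Gardens Hike ends.
Park Hike starts before Castle Walk ends → Castle Walk and Park Hike overlap.
Market Walk starts after Castle Walk ends.
Market Walk starts after Park Hike ends.
Overlapping pairs: Castle Walk & Gardens Hike, Castle Walk & Park Hike, Gardens Hike & Park Hike — 3 in total.

3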